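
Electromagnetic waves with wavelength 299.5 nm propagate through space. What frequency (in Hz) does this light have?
1.0010e+15 Hz

Using the wave equation: c = fλ

Solving for frequency:
f = c/λ = (3×10⁸ m/s) / (299.5×10⁻⁹ m)
f = 1.0010e+15 Hz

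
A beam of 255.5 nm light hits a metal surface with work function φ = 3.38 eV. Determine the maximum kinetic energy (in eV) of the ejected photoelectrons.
1.4726 eV

Using Einstein's photoelectric equation: KE_max = hf - φ = hc/λ - φ

First, calculate the photon energy:
E_photon = hc/λ = (6.626×10⁻³⁴ J·s)(3×10⁸ m/s) / (255.5×10⁻⁹ m)
E_photon = 4.8526 eV

Then, the maximum kinetic energy:
KE_max = E_photon - φ = 4.8526 eV - 3.38 eV = 1.4726 eV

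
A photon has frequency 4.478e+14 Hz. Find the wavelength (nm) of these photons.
669.48 nm

Using the wave equation: c = fλ

Solving for wavelength:
λ = c/f = (3×10⁸ m/s) / (4.478e+14 Hz)
λ = 669.48 nm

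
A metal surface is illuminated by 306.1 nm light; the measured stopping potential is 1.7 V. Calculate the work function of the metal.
2.35 eV

The stopping potential gives the maximum kinetic energy: KE_max = eV_s = 1.7 eV

From Einstein's photoelectric equation: KE_max = hc/λ - φ
Rearranging: φ = hc/λ - KE_max

Calculate photon energy:
E_photon = hc/λ = (6.626×10⁻³⁴ J·s)(3×10⁸ m/s) / (306.1×10⁻⁹ m) = 4.0504 eV

Therefore:
φ = 4.0504 - 1.7 = 2.35 eV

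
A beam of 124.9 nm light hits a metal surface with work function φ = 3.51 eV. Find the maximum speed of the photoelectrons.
1.5024e+06 m/s

First, find the maximum kinetic energy:
E_photon = hc/λ = 9.9267 eV
KE_max = E_photon - φ = 9.9267 - 3.51 = 6.4167 eV

Convert to Joules: KE_max = 6.4167 × 1.602×10⁻¹⁹ J = 1.0281e-18 J

Then use KE = ½mv² to find velocity:
v = √(2·KE/m) = √(2 × 1.0281e-18 J / 9.109e-31 kg)
v = 1.5024e+06 m/s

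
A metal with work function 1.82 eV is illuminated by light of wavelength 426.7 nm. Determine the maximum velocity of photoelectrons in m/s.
6.1798e+05 m/s

First, find the maximum kinetic energy:
E_photon = hc/λ = 2.9057 eV
KE_max = E_photon - φ = 2.9057 - 1.82 = 1.0857 eV

Convert to Joules: KE_max = 1.0857 × 1.602×10⁻¹⁹ J = 1.7394e-19 J

Then use KE = ½mv² to find velocity:
v = √(2·KE/m) = √(2 × 1.7394e-19 J / 9.109e-31 kg)
v = 6.1798e+05 m/s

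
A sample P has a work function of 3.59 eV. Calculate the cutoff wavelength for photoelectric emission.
345.36 nm

The threshold wavelength is when the photon energy equals the work function:
hc/λ₀ = φ

Solving for λ₀:
λ₀ = hc/φ = (6.626×10⁻³⁴ J·s)(3×10⁸ m/s) / (3.59 eV × 1.602×10⁻¹⁹ J/eV)
λ₀ = 345.36 nm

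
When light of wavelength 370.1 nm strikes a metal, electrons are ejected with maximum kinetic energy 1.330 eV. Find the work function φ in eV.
2.02 eV

From Einstein's photoelectric equation: KE_max = hf - φ = hc/λ - φ

Rearranging for φ:
φ = hc/λ - KE_max

Calculate photon energy:
E_photon = hc/λ = 3.3500 eV

Therefore:
φ = 3.3500 - 1.330 = 2.02 eV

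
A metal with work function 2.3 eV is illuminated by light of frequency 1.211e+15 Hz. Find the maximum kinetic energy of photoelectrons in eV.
2.7083 eV

Using Einstein's photoelectric equation: KE_max = hf - φ

First, calculate the photon energy:
E_photon = hf = (6.626×10⁻³⁴ J·s)(1.211e+15 Hz)
E_photon = 5.0083 eV

Then, the maximum kinetic energy:
KE_max = E_photon - φ = 5.0083 eV - 2.3 eV = 2.7083 eV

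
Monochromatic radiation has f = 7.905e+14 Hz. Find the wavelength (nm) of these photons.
379.24 nm

Using the wave equation: c = fλ

Solving for wavelength:
λ = c/f = (3×10⁸ m/s) / (7.905e+14 Hz)
λ = 379.24 nm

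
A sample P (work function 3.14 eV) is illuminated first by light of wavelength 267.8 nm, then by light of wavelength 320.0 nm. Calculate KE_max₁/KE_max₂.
2.0282

Using Einstein's equation: KE_max = hc/λ - φ

For λ₁ = 267.8 nm:
E₁ = hc/λ₁ = 4.6297 eV
KE₁ = E₁ - φ = 4.6297 - 3.14 = 1.4897 eV

For λ₂ = 320.0 nm:
E₂ = hc/λ₂ = 3.8745 eV
KE₂ = E₂ - φ = 3.8745 - 3.14 = 0.7345 eV

Ratio: KE₁/KE₂ = 1.4897/0.7345 = 2.0282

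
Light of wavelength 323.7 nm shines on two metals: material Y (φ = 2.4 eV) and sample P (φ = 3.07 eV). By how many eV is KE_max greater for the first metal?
0.6700 eV

Using KE_max = hc/λ - φ for each metal:

Photon energy: E = hc/λ = 3.8302 eV

For material Y (φ₁ = 2.4 eV):
KE₁ = E - φ₁ = 3.8302 - 2.4 = 1.4302 eV

For sample P (φ₂ = 3.07 eV):
KE₂ = E - φ₂ = 3.8302 - 3.07 = 0.7602 eV

Difference:
ΔKE = KE₁ - KE₂ = 1.4302 - 0.7602 = 0.6700 eV

Note: The difference equals the difference in work functions: 3.07 - 2.4 = 0.67 eV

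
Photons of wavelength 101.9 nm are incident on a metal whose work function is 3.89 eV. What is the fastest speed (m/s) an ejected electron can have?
1.7064e+06 m/s

First, find the maximum kinetic energy:
E_photon = hc/λ = 12.1672 eV
KE_max = E_photon - φ = 12.1672 - 3.89 = 8.2772 eV

Convert to Joules: KE_max = 8.2772 × 1.602×10⁻¹⁹ J = 1.3262e-18 J

Then use KE = ½mv² to find velocity:
v = √(2·KE/m) = √(2 × 1.3262e-18 J / 9.109e-31 kg)
v = 1.7064e+06 m/s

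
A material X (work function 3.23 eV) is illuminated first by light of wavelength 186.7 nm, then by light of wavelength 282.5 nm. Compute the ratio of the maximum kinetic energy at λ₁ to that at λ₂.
2.9434

Using Einstein's equation: KE_max = hc/λ - φ

For λ₁ = 186.7 nm:
E₁ = hc/λ₁ = 6.6408 eV
KE₁ = E₁ - φ = 6.6408 - 3.23 = 3.4108 eV

For λ₂ = 282.5 nm:
E₂ = hc/λ₂ = 4.3888 eV
KE₂ = E₂ - φ = 4.3888 - 3.23 = 1.1588 eV

Ratio: KE₁/KE₂ = 3.4108/1.1588 = 2.9434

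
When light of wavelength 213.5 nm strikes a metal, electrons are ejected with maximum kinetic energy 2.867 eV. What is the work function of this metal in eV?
2.94 eV

From Einstein's photoelectric equation: KE_max = hf - φ = hc/λ - φ

Rearranging for φ:
φ = hc/λ - KE_max

Calculate photon energy:
E_photon = hc/λ = 5.8072 eV

Therefore:
φ = 5.8072 - 2.867 = 2.94 eV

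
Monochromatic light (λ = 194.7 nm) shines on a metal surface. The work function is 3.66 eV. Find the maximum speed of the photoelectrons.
9.7599e+05 m/s

First, find the maximum kinetic energy:
E_photon = hc/λ = 6.3680 eV
KE_max = E_photon - φ = 6.3680 - 3.66 = 2.7080 eV

Convert to Joules: KE_max = 2.7080 × 1.602×10⁻¹⁹ J = 4.3386e-19 J

Then use KE = ½mv² to find velocity:
v = √(2·KE/m) = √(2 × 4.3386e-19 J / 9.109e-31 kg)
v = 9.7599e+05 m/s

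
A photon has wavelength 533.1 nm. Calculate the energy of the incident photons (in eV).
2.3257 eV

Using E = hf = hc/λ:

E = hc/λ = (6.626×10⁻³⁴ J·s)(3×10⁸ m/s) / (533.1×10⁻⁹ m)
E = 2.3257 eV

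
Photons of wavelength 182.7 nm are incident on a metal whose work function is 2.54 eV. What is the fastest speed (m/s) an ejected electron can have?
1.2222e+06 m/s

First, find the maximum kinetic energy:
E_photon = hc/λ = 6.7862 eV
KE_max = E_photon - φ = 6.7862 - 2.54 = 4.2462 eV

Convert to Joules: KE_max = 4.2462 × 1.602×10⁻¹⁹ J = 6.8032e-19 J

Then use KE = ½mv² to find velocity:
v = √(2·KE/m) = √(2 × 6.8032e-19 J / 9.109e-31 kg)
v = 1.2222e+06 m/s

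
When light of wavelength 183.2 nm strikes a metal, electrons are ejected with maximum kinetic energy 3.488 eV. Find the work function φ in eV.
3.28 eV

From Einstein's photoelectric equation: KE_max = hf - φ = hc/λ - φ

Rearranging for φ:
φ = hc/λ - KE_max

Calculate photon energy:
E_photon = hc/λ = 6.7677 eV

Therefore:
φ = 6.7677 - 3.488 = 3.28 eV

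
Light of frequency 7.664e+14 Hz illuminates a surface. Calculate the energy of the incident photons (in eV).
3.1696 eV

Using E = hf:

E = hf = (6.626×10⁻³⁴ J·s)(7.664e+14 Hz)
E = 3.1696 eV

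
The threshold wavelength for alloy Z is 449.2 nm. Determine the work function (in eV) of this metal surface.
2.76 eV

At the threshold wavelength, photon energy equals work function:
φ = hc/λ₀

Calculating:
φ = (6.626×10⁻³⁴ J·s)(3×10⁸ m/s) / (449.2×10⁻⁹ m)
φ = 2.76 eV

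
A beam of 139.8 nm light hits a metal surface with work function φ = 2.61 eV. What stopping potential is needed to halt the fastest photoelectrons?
6.2587 V

The stopping potential V_s satisfies: eV_s = KE_max

First, find KE_max using Einstein's equation:
E_photon = hc/λ = 8.8687 eV
KE_max = E_photon - φ = 8.8687 - 2.61 = 6.2587 eV

Since eV_s = KE_max:
V_s = KE_max/e = 6.2587 V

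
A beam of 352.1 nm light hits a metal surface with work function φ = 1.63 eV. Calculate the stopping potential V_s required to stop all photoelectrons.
1.8913 V

The stopping potential V_s satisfies: eV_s = KE_max

First, find KE_max using Einstein's equation:
E_photon = hc/λ = 3.5213 eV
KE_max = E_photon - φ = 3.5213 - 1.63 = 1.8913 eV

Since eV_s = KE_max:
V_s = KE_max/e = 1.8913 V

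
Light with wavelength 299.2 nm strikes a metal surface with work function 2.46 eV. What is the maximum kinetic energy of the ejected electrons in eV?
1.6839 eV

Using Einstein's photoelectric equation: KE_max = hf - φ = hc/λ - φ

First, calculate the photon energy:
E_photon = hc/λ = (6.626×10⁻³⁴ J·s)(3×10⁸ m/s) / (299.2×10⁻⁹ m)
E_photon = 4.1439 eV

Then, the maximum kinetic energy:
KE_max = E_photon - φ = 4.1439 eV - 2.46 eV = 1.6839 eV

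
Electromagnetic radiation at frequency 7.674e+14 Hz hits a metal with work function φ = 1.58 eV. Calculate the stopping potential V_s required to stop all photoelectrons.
1.5937 V

The stopping potential V_s satisfies: eV_s = KE_max

First, find KE_max using Einstein's equation:
E_photon = hf = (6.626×10⁻³⁴ J·s)(7.674e+14 Hz) = 3.1737 eV
KE_max = E_photon - φ = 3.1737 - 1.58 = 1.5937 eV

Since eV_s = KE_max:
V_s = KE_max/e = 1.5937 V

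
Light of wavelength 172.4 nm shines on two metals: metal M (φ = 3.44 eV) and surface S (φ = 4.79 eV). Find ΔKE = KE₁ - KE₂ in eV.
1.3500 eV

Using KE_max = hc/λ - φ for each metal:

Photon energy: E = hc/λ = 7.1917 eV

For metal M (φ₁ = 3.44 eV):
KE₁ = E - φ₁ = 7.1917 - 3.44 = 3.7517 eV

For surface S (φ₂ = 4.79 eV):
KE₂ = E - φ₂ = 7.1917 - 4.79 = 2.4017 eV

Difference:
ΔKE = KE₁ - KE₂ = 3.7517 - 2.4017 = 1.3500 eV

Note: The difference equals the difference in work functions: 4.79 - 3.44 = 1.35 eV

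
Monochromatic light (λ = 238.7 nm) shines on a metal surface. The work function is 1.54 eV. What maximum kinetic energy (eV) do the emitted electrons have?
3.6541 eV

Using Einstein's photoelectric equation: KE_max = hf - φ = hc/λ - φ

First, calculate the photon energy:
E_photon = hc/λ = (6.626×10⁻³⁴ J·s)(3×10⁸ m/s) / (238.7×10⁻⁹ m)
E_photon = 5.1941 eV

Then, the maximum kinetic energy:
KE_max = E_photon - φ = 5.1941 eV - 1.54 eV = 3.6541 eV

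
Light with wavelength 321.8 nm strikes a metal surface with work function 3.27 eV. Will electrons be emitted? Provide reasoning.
Yes

For photoemission, the photon energy must exceed the work function.

Photon energy: E = hc/λ = 3.8528 eV
Work function: φ = 3.27 eV

Since E_photon (3.8528 eV) > φ (3.27 eV), photoemission WILL occur.
The threshold wavelength is λ₀ = hc/φ = 379.2 nm.
Since 321.8 nm < 379.2 nm, the light has sufficient energy.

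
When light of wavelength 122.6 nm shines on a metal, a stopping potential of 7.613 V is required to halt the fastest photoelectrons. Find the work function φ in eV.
2.50 eV

The stopping potential gives the maximum kinetic energy: KE_max = eV_s = 7.613 eV

From Einstein's photoelectric equation: KE_max = hc/λ - φ
Rearranging: φ = hc/λ - KE_max

Calculate photon energy:
E_photon = hc/λ = (6.626×10⁻³⁴ J·s)(3×10⁸ m/s) / (122.6×10⁻⁹ m) = 10.1129 eV

Therefore:
φ = 10.1129 - 7.613 = 2.50 eV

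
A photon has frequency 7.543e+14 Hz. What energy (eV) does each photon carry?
3.1195 eV

Using E = hf:

E = hf = (6.626×10⁻³⁴ J·s)(7.543e+14 Hz)
E = 3.1195 eV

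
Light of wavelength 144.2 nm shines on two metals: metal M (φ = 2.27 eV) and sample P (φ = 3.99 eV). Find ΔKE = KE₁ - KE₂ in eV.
1.7200 eV

Using KE_max = hc/λ - φ for each metal:

Photon energy: E = hc/λ = 8.5981 eV

For metal M (φ₁ = 2.27 eV):
KE₁ = E - φ₁ = 8.5981 - 2.27 = 6.3281 eV

For sample P (φ₂ = 3.99 eV):
KE₂ = E - φ₂ = 8.5981 - 3.99 = 4.6081 eV

Difference:
ΔKE = KE₁ - KE₂ = 6.3281 - 4.6081 = 1.7200 eV

Note: The difference equals the difference in work functions: 3.99 - 2.27 = 1.72 eV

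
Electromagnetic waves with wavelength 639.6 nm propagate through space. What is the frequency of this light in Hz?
4.6872e+14 Hz

Using the wave equation: c = fλ

Solving for frequency:
f = c/λ = (3×10⁸ m/s) / (639.6×10⁻⁹ m)
f = 4.6872e+14 Hz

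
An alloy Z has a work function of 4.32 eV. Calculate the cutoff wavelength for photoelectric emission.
287.00 nm

The threshold wavelength is when the photon energy equals the work function:
hc/λ₀ = φ

Solving for λ₀:
λ₀ = hc/φ = (6.626×10⁻³⁴ J·s)(3×10⁸ m/s) / (4.32 eV × 1.602×10⁻¹⁹ J/eV)
λ₀ = 287.00 nm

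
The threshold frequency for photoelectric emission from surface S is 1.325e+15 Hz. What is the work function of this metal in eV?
5.48 eV

At the threshold frequency, photon energy equals work function:
φ = hf₀

Calculating:
φ = (6.626×10⁻³⁴ J·s)(1.325e+15 Hz)
φ = 5.48 eV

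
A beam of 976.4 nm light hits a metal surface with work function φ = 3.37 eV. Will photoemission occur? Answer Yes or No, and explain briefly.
No

For photoemission, the photon energy must exceed the work function.

Photon energy: E = hc/λ = 1.2698 eV
Work function: φ = 3.37 eV

Since E_photon (1.2698 eV) < φ (3.37 eV), photoemission will NOT occur.
The threshold wavelength is λ₀ = hc/φ = 367.9 nm.
Since 976.4 nm > 367.9 nm, the photons lack sufficient energy.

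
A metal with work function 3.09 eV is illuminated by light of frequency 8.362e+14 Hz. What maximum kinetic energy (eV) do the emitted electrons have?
0.3682 eV

Using Einstein's photoelectric equation: KE_max = hf - φ

First, calculate the photon energy:
E_photon = hf = (6.626×10⁻³⁴ J·s)(8.362e+14 Hz)
E_photon = 3.4582 eV

Then, the maximum kinetic energy:
KE_max = E_photon - φ = 3.4582 eV - 3.09 eV = 0.3682 eV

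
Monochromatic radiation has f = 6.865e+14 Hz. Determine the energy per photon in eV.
2.8391 eV

Using E = hf:

E = hf = (6.626×10⁻³⁴ J·s)(6.865e+14 Hz)
E = 2.8391 eV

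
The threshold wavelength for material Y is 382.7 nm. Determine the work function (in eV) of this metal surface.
3.24 eV

At the threshold wavelength, photon energy equals work function:
φ = hc/λ₀

Calculating:
φ = (6.626×10⁻³⁴ J·s)(3×10⁸ m/s) / (382.7×10⁻⁹ m)
φ = 3.24 eV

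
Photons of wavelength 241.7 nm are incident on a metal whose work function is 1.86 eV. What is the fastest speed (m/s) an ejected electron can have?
1.0725e+06 m/s

First, find the maximum kinetic energy:
E_photon = hc/λ = 5.1297 eV
KE_max = E_photon - φ = 5.1297 - 1.86 = 3.2697 eV

Convert to Joules: KE_max = 3.2697 × 1.602×10⁻¹⁹ J = 5.2386e-19 J

Then use KE = ½mv² to find velocity:
v = √(2·KE/m) = √(2 × 5.2386e-19 J / 9.109e-31 kg)
v = 1.0725e+06 m/s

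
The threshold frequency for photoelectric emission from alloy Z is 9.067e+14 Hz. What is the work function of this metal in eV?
3.75 eV

At the threshold frequency, photon energy equals work function:
φ = hf₀

Calculating:
φ = (6.626×10⁻³⁴ J·s)(9.067e+14 Hz)
φ = 3.75 eV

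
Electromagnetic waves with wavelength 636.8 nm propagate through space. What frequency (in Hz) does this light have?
4.7078e+14 Hz

Using the wave equation: c = fλ

Solving for frequency:
f = c/λ = (3×10⁸ m/s) / (636.8×10⁻⁹ m)
f = 4.7078e+14 Hz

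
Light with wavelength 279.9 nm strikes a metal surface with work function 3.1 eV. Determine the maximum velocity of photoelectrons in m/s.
6.8389e+05 m/s

First, find the maximum kinetic energy:
E_photon = hc/λ = 4.4296 eV
KE_max = E_photon - φ = 4.4296 - 3.1 = 1.3296 eV

Convert to Joules: KE_max = 1.3296 × 1.602×10⁻¹⁹ J = 2.1302e-19 J

Then use KE = ½mv² to find velocity:
v = √(2·KE/m) = √(2 × 2.1302e-19 J / 9.109e-31 kg)
v = 6.8389e+05 m/s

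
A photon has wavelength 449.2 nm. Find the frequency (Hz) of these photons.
6.6739e+14 Hz

Using the wave equation: c = fλ

Solving for frequency:
f = c/λ = (3×10⁸ m/s) / (449.2×10⁻⁹ m)
f = 6.6739e+14 Hz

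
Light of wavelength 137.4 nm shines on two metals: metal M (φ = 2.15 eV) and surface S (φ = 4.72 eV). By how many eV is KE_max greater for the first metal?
2.5700 eV

Using KE_max = hc/λ - φ for each metal:

Photon energy: E = hc/λ = 9.0236 eV

For metal M (φ₁ = 2.15 eV):
KE₁ = E - φ₁ = 9.0236 - 2.15 = 6.8736 eV

For surface S (φ₂ = 4.72 eV):
KE₂ = E - φ₂ = 9.0236 - 4.72 = 4.3036 eV

Difference:
ΔKE = KE₁ - KE₂ = 6.8736 - 4.3036 = 2.5700 eV

Note: The difference equals the difference in work functions: 4.72 - 2.15 = 2.57 eV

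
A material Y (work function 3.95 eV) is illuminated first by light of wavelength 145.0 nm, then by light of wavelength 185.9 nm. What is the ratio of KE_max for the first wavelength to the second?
1.6918

Using Einstein's equation: KE_max = hc/λ - φ

For λ₁ = 145.0 nm:
E₁ = hc/λ₁ = 8.5506 eV
KE₁ = E₁ - φ = 8.5506 - 3.95 = 4.6006 eV

For λ₂ = 185.9 nm:
E₂ = hc/λ₂ = 6.6694 eV
KE₂ = E₂ - φ = 6.6694 - 3.95 = 2.7194 eV

Ratio: KE₁/KE₂ = 4.6006/2.7194 = 1.6918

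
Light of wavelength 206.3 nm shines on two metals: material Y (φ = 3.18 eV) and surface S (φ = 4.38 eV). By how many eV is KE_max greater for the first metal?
1.2000 eV

Using KE_max = hc/λ - φ for each metal:

Photon energy: E = hc/λ = 6.0099 eV

For material Y (φ₁ = 3.18 eV):
KE₁ = E - φ₁ = 6.0099 - 3.18 = 2.8299 eV

For surface S (φ₂ = 4.38 eV):
KE₂ = E - φ₂ = 6.0099 - 4.38 = 1.6299 eV

Difference:
ΔKE = KE₁ - KE₂ = 2.8299 - 1.6299 = 1.2000 eV

Note: The difference equals the difference in work functions: 4.38 - 3.18 = 1.20 eV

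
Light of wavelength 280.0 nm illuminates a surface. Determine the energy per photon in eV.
4.4280 eV

Using E = hf = hc/λ:

E = hc/λ = (6.626×10⁻³⁴ J·s)(3×10⁸ m/s) / (280.0×10⁻⁹ m)
E = 4.4280 eV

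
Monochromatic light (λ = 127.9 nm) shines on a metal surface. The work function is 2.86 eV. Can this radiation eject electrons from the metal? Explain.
Yes

For photoemission, the photon energy must exceed the work function.

Photon energy: E = hc/λ = 9.6938 eV
Work function: φ = 2.86 eV

Since E_photon (9.6938 eV) > φ (2.86 eV), photoemission WILL occur.
The threshold wavelength is λ₀ = hc/φ = 433.5 nm.
Since 127.9 nm < 433.5 nm, the light has sufficient energy.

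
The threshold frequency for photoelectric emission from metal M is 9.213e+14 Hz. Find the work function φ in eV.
3.81 eV

At the threshold frequency, photon energy equals work function:
φ = hf₀

Calculating:
φ = (6.626×10⁻³⁴ J·s)(9.213e+14 Hz)
φ = 3.81 eV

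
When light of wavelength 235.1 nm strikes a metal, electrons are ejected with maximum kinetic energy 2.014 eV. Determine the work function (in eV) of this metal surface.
3.26 eV

From Einstein's photoelectric equation: KE_max = hf - φ = hc/λ - φ

Rearranging for φ:
φ = hc/λ - KE_max

Calculate photon energy:
E_photon = hc/λ = 5.2737 eV

Therefore:
φ = 5.2737 - 2.014 = 3.26 eV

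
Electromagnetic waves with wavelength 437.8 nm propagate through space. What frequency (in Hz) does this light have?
6.8477e+14 Hz

Using the wave equation: c = fλ

Solving for frequency:
f = c/λ = (3×10⁸ m/s) / (437.8×10⁻⁹ m)
f = 6.8477e+14 Hz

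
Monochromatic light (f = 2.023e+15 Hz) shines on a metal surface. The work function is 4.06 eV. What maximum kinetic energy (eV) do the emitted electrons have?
4.3065 eV

Using Einstein's photoelectric equation: KE_max = hf - φ

First, calculate the photon energy:
E_photon = hf = (6.626×10⁻³⁴ J·s)(2.023e+15 Hz)
E_photon = 8.3665 eV

Then, the maximum kinetic energy:
KE_max = E_photon - φ = 8.3665 eV - 4.06 eV = 4.3065 eV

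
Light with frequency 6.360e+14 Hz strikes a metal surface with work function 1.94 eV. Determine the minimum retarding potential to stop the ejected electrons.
0.6903 V

The stopping potential V_s satisfies: eV_s = KE_max

First, find KE_max using Einstein's equation:
E_photon = hf = (6.626×10⁻³⁴ J·s)(6.360e+14 Hz) = 2.6303 eV
KE_max = E_photon - φ = 2.6303 - 1.94 = 0.6903 eV

Since eV_s = KE_max:
V_s = KE_max/e = 0.6903 V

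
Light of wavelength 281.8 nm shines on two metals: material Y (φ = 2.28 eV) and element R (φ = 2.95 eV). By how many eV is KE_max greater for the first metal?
0.6700 eV

Using KE_max = hc/λ - φ for each metal:

Photon energy: E = hc/λ = 4.3997 eV

For material Y (φ₁ = 2.28 eV):
KE₁ = E - φ₁ = 4.3997 - 2.28 = 2.1197 eV

For element R (φ₂ = 2.95 eV):
KE₂ = E - φ₂ = 4.3997 - 2.95 = 1.4497 eV

Difference:
ΔKE = KE₁ - KE₂ = 2.1197 - 1.4497 = 0.6700 eV

Note: The difference equals the difference in work functions: 2.95 - 2.28 = 0.67 eV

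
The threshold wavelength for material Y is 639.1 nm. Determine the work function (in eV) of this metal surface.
1.94 eV

At the threshold wavelength, photon energy equals work function:
φ = hc/λ₀

Calculating:
φ = (6.626×10⁻³⁴ J·s)(3×10⁸ m/s) / (639.1×10⁻⁹ m)
φ = 1.94 eV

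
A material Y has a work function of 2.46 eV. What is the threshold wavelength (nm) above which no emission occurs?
504.00 nm

The threshold wavelength is when the photon energy equals the work function:
hc/λ₀ = φ

Solving for λ₀:
λ₀ = hc/φ = (6.626×10⁻³⁴ J·s)(3×10⁸ m/s) / (2.46 eV × 1.602×10⁻¹⁹ J/eV)
λ₀ = 504.00 nm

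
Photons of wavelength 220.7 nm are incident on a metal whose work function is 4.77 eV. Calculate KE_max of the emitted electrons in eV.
0.8478 eV

Using Einstein's photoelectric equation: KE_max = hf - φ = hc/λ - φ

First, calculate the photon energy:
E_photon = hc/λ = (6.626×10⁻³⁴ J·s)(3×10⁸ m/s) / (220.7×10⁻⁹ m)
E_photon = 5.6178 eV

Then, the maximum kinetic energy:
KE_max = E_photon - φ = 5.6178 eV - 4.77 eV = 0.8478 eV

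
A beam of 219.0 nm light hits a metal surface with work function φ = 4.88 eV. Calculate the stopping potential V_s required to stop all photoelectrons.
0.7814 V

The stopping potential V_s satisfies: eV_s = KE_max

First, find KE_max using Einstein's equation:
E_photon = hc/λ = 5.6614 eV
KE_max = E_photon - φ = 5.6614 - 4.88 = 0.7814 eV

Since eV_s = KE_max:
V_s = KE_max/e = 0.7814 V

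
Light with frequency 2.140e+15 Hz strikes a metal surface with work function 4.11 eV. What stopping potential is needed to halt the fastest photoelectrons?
4.7403 V

The stopping potential V_s satisfies: eV_s = KE_max

First, find KE_max using Einstein's equation:
E_photon = hf = (6.626×10⁻³⁴ J·s)(2.140e+15 Hz) = 8.8503 eV
KE_max = E_photon - φ = 8.8503 - 4.11 = 4.7403 eV

Since eV_s = KE_max:
V_s = KE_max/e = 4.7403 V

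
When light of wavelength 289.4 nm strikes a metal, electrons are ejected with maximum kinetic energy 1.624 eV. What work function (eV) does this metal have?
2.66 eV

From Einstein's photoelectric equation: KE_max = hf - φ = hc/λ - φ

Rearranging for φ:
φ = hc/λ - KE_max

Calculate photon energy:
E_photon = hc/λ = 4.2842 eV

Therefore:
φ = 4.2842 - 1.624 = 2.66 eV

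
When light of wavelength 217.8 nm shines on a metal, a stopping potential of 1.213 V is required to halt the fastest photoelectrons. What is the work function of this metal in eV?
4.48 eV

The stopping potential gives the maximum kinetic energy: KE_max = eV_s = 1.213 eV

From Einstein's photoelectric equation: KE_max = hc/λ - φ
Rearranging: φ = hc/λ - KE_max

Calculate photon energy:
E_photon = hc/λ = (6.626×10⁻³⁴ J·s)(3×10⁸ m/s) / (217.8×10⁻⁹ m) = 5.6926 eV

Therefore:
φ = 5.6926 - 1.213 = 4.48 eV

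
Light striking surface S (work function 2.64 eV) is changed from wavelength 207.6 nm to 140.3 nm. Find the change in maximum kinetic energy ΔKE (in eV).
2.8648 eV

Using Einstein's equation: KE_max = hc/λ - φ

For λ₁ = 207.6 nm:
KE₁ = hc/λ₁ - φ = 5.9723 - 2.64 = 3.3323 eV

For λ₂ = 140.3 nm:
KE₂ = hc/λ₂ - φ = 8.8371 - 2.64 = 6.1971 eV

Change in KE:
ΔKE = KE₂ - KE₁ = 6.1971 - 3.3323 = 2.8648 eV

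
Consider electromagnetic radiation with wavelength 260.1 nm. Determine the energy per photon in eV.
4.7668 eV

Using E = hf = hc/λ:

E = hc/λ = (6.626×10⁻³⁴ J·s)(3×10⁸ m/s) / (260.1×10⁻⁹ m)
E = 4.7668 eV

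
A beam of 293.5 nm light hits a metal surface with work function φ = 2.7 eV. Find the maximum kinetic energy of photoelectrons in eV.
1.5243 eV

Using Einstein's photoelectric equation: KE_max = hf - φ = hc/λ - φ

First, calculate the photon energy:
E_photon = hc/λ = (6.626×10⁻³⁴ J·s)(3×10⁸ m/s) / (293.5×10⁻⁹ m)
E_photon = 4.2243 eV

Then, the maximum kinetic energy:
KE_max = E_photon - φ = 4.2243 eV - 2.7 eV = 1.5243 eV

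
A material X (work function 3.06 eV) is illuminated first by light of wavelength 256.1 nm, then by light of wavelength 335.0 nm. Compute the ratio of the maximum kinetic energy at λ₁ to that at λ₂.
2.7788

Using Einstein's equation: KE_max = hc/λ - φ

For λ₁ = 256.1 nm:
E₁ = hc/λ₁ = 4.8412 eV
KE₁ = E₁ - φ = 4.8412 - 3.06 = 1.7812 eV

For λ₂ = 335.0 nm:
E₂ = hc/λ₂ = 3.7010 eV
KE₂ = E₂ - φ = 3.7010 - 3.06 = 0.6410 eV

Ratio: KE₁/KE₂ = 1.7812/0.6410 = 2.7788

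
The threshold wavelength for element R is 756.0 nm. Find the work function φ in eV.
1.64 eV

At the threshold wavelength, photon energy equals work function:
φ = hc/λ₀

Calculating:
φ = (6.626×10⁻³⁴ J·s)(3×10⁸ m/s) / (756.0×10⁻⁹ m)
φ = 1.64 eV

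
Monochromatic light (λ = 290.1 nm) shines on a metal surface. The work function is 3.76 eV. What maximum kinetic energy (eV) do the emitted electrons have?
0.5138 eV

Using Einstein's photoelectric equation: KE_max = hf - φ = hc/λ - φ

First, calculate the photon energy:
E_photon = hc/λ = (6.626×10⁻³⁴ J·s)(3×10⁸ m/s) / (290.1×10⁻⁹ m)
E_photon = 4.2738 eV

Then, the maximum kinetic energy:
KE_max = E_photon - φ = 4.2738 eV - 3.76 eV = 0.5138 eV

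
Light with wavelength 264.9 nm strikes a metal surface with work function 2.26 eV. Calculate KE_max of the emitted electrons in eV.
2.4204 eV

Using Einstein's photoelectric equation: KE_max = hf - φ = hc/λ - φ

First, calculate the photon energy:
E_photon = hc/λ = (6.626×10⁻³⁴ J·s)(3×10⁸ m/s) / (264.9×10⁻⁹ m)
E_photon = 4.6804 eV

Then, the maximum kinetic energy:
KE_max = E_photon - φ = 4.6804 eV - 2.26 eV = 2.4204 eV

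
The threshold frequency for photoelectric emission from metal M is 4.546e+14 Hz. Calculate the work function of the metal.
1.88 eV

At the threshold frequency, photon energy equals work function:
φ = hf₀

Calculating:
φ = (6.626×10⁻³⁴ J·s)(4.546e+14 Hz)
φ = 1.88 eV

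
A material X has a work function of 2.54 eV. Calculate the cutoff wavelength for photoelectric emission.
488.13 nm

The threshold wavelength is when the photon energy equals the work function:
hc/λ₀ = φ

Solving for λ₀:
λ₀ = hc/φ = (6.626×10⁻³⁴ J·s)(3×10⁸ m/s) / (2.54 eV × 1.602×10⁻¹⁹ J/eV)
λ₀ = 488.13 nm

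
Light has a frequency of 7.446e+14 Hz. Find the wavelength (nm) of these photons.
402.62 nm

Using the wave equation: c = fλ

Solving for wavelength:
λ = c/f = (3×10⁸ m/s) / (7.446e+14 Hz)
λ = 402.62 nm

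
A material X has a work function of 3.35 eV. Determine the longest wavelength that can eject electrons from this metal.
370.10 nm

The threshold wavelength is when the photon energy equals the work function:
hc/λ₀ = φ

Solving for λ₀:
λ₀ = hc/φ = (6.626×10⁻³⁴ J·s)(3×10⁸ m/s) / (3.35 eV × 1.602×10⁻¹⁹ J/eV)
λ₀ = 370.10 nm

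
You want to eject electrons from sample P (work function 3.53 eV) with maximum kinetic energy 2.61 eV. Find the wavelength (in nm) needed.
201.93 nm

From Einstein's equation: KE_max = hc/λ - φ

Rearranging for λ:
hc/λ = KE_max + φ
λ = hc/(KE_max + φ)

Required photon energy:
E_photon = KE_max + φ = 2.61 + 3.53 = 6.14 eV

Required wavelength:
λ = hc/E_photon = (6.626×10⁻³⁴)(3×10⁸) / (6.14 × 1.602×10⁻¹⁹)
λ = 201.93 nm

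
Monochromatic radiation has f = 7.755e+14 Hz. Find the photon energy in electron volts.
3.2072 eV

Using E = hf:

E = hf = (6.626×10⁻³⁴ J·s)(7.755e+14 Hz)
E = 3.2072 eV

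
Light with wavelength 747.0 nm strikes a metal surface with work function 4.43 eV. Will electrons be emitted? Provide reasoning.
No

For photoemission, the photon energy must exceed the work function.

Photon energy: E = hc/λ = 1.6598 eV
Work function: φ = 4.43 eV

Since E_photon (1.6598 eV) < φ (4.43 eV), photoemission will NOT occur.
The threshold wavelength is λ₀ = hc/φ = 279.9 nm.
Since 747.0 nm > 279.9 nm, the photons lack sufficient energy.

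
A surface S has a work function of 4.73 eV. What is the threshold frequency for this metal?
1.1437e+15 Hz

The threshold frequency is when the photon energy equals the work function:
hf₀ = φ

Solving for f₀:
f₀ = φ/h = (4.73 eV × 1.602×10⁻¹⁹ J/eV) / (6.626×10⁻³⁴ J·s)
f₀ = 1.1437e+15 Hz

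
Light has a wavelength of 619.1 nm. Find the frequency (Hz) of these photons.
4.8424e+14 Hz

Using the wave equation: c = fλ

Solving for frequency:
f = c/λ = (3×10⁸ m/s) / (619.1×10⁻⁹ m)
f = 4.8424e+14 Hz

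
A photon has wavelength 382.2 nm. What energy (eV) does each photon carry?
3.2440 eV

Using E = hf = hc/λ:

E = hc/λ = (6.626×10⁻³⁴ J·s)(3×10⁸ m/s) / (382.2×10⁻⁹ m)
E = 3.2440 eV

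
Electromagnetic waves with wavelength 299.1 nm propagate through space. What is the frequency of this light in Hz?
1.0023e+15 Hz

Using the wave equation: c = fλ

Solving for frequency:
f = c/λ = (3×10⁸ m/s) / (299.1×10⁻⁹ m)
f = 1.0023e+15 Hz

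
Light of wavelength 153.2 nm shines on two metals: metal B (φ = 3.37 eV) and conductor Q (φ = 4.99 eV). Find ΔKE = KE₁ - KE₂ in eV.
1.6200 eV

Using KE_max = hc/λ - φ for each metal:

Photon energy: E = hc/λ = 8.0930 eV

For metal B (φ₁ = 3.37 eV):
KE₁ = E - φ₁ = 8.0930 - 3.37 = 4.7230 eV

For conductor Q (φ₂ = 4.99 eV):
KE₂ = E - φ₂ = 8.0930 - 4.99 = 3.1030 eV

Difference:
ΔKE = KE₁ - KE₂ = 4.7230 - 3.1030 = 1.6200 eV

Note: The difference equals the difference in work functions: 4.99 - 3.37 = 1.62 eV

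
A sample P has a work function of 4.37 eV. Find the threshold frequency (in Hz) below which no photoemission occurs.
1.0567e+15 Hz

The threshold frequency is when the photon energy equals the work function:
hf₀ = φ

Solving for f₀:
f₀ = φ/h = (4.37 eV × 1.602×10⁻¹⁹ J/eV) / (6.626×10⁻³⁴ J·s)
f₀ = 1.0567e+15 Hz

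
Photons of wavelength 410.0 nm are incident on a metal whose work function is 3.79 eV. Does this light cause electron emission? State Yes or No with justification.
No

For photoemission, the photon energy must exceed the work function.

Photon energy: E = hc/λ = 3.0240 eV
Work function: φ = 3.79 eV

Since E_photon (3.0240 eV) < φ (3.79 eV), photoemission will NOT occur.
The threshold wavelength is λ₀ = hc/φ = 327.1 nm.
Since 410.0 nm > 327.1 nm, the photons lack sufficient energy.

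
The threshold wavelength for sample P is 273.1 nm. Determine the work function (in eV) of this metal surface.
4.54 eV

At the threshold wavelength, photon energy equals work function:
φ = hc/λ₀

Calculating:
φ = (6.626×10⁻³⁴ J·s)(3×10⁸ m/s) / (273.1×10⁻⁹ m)
φ = 4.54 eV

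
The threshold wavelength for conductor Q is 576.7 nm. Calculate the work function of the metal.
2.15 eV

At the threshold wavelength, photon energy equals work function:
φ = hc/λ₀

Calculating:
φ = (6.626×10⁻³⁴ J·s)(3×10⁸ m/s) / (576.7×10⁻⁹ m)
φ = 2.15 eV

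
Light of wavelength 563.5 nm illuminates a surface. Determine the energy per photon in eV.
2.2003 eV

Using E = hf = hc/λ:

E = hc/λ = (6.626×10⁻³⁴ J·s)(3×10⁸ m/s) / (563.5×10⁻⁹ m)
E = 2.2003 eV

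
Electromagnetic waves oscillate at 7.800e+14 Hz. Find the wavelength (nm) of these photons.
384.35 nm

Using the wave equation: c = fλ

Solving for wavelength:
λ = c/f = (3×10⁸ m/s) / (7.800e+14 Hz)
λ = 384.35 nm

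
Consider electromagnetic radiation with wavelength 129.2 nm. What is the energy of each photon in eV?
9.5963 eV

Using E = hf = hc/λ:

E = hc/λ = (6.626×10⁻³⁴ J·s)(3×10⁸ m/s) / (129.2×10⁻⁹ m)
E = 9.5963 eV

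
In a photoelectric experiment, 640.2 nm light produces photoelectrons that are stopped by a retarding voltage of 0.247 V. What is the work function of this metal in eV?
1.69 eV

The stopping potential gives the maximum kinetic energy: KE_max = eV_s = 0.247 eV

From Einstein's photoelectric equation: KE_max = hc/λ - φ
Rearranging: φ = hc/λ - KE_max

Calculate photon energy:
E_photon = hc/λ = (6.626×10⁻³⁴ J·s)(3×10⁸ m/s) / (640.2×10⁻⁹ m) = 1.9366 eV

Therefore:
φ = 1.9366 - 0.247 = 1.69 eV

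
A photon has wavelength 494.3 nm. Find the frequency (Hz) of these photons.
6.0650e+14 Hz

Using the wave equation: c = fλ

Solving for frequency:
f = c/λ = (3×10⁸ m/s) / (494.3×10⁻⁹ m)
f = 6.0650e+14 Hz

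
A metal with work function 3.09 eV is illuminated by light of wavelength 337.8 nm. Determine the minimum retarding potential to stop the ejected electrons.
0.5803 V

The stopping potential V_s satisfies: eV_s = KE_max

First, find KE_max using Einstein's equation:
E_photon = hc/λ = 3.6703 eV
KE_max = E_photon - φ = 3.6703 - 3.09 = 0.5803 eV

Since eV_s = KE_max:
V_s = KE_max/e = 0.5803 V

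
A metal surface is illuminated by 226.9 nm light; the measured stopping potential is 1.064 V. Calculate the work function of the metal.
4.40 eV

The stopping potential gives the maximum kinetic energy: KE_max = eV_s = 1.064 eV

From Einstein's photoelectric equation: KE_max = hc/λ - φ
Rearranging: φ = hc/λ - KE_max

Calculate photon energy:
E_photon = hc/λ = (6.626×10⁻³⁴ J·s)(3×10⁸ m/s) / (226.9×10⁻⁹ m) = 5.4643 eV

Therefore:
φ = 5.4643 - 1.064 = 4.40 eV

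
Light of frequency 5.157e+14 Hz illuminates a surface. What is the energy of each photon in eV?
2.1328 eV

Using E = hf:

E = hf = (6.626×10⁻³⁴ J·s)(5.157e+14 Hz)
E = 2.1328 eV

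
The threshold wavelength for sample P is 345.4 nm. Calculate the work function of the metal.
3.59 eV

At the threshold wavelength, photon energy equals work function:
φ = hc/λ₀

Calculating:
φ = (6.626×10⁻³⁴ J·s)(3×10⁸ m/s) / (345.4×10⁻⁹ m)
φ = 3.59 eV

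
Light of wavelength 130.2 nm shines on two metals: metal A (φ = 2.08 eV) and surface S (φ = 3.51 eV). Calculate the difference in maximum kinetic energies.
1.4300 eV

Using KE_max = hc/λ - φ for each metal:

Photon energy: E = hc/λ = 9.5226 eV

For metal A (φ₁ = 2.08 eV):
KE₁ = E - φ₁ = 9.5226 - 2.08 = 7.4426 eV

For surface S (φ₂ = 3.51 eV):
KE₂ = E - φ₂ = 9.5226 - 3.51 = 6.0126 eV

Difference:
ΔKE = KE₁ - KE₂ = 7.4426 - 6.0126 = 1.4300 eV

Note: The difference equals the difference in work functions: 3.51 - 2.08 = 1.43 eV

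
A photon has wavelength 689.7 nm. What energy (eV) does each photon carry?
1.7977 eV

Using E = hf = hc/λ:

E = hc/λ = (6.626×10⁻³⁴ J·s)(3×10⁸ m/s) / (689.7×10⁻⁹ m)
E = 1.7977 eV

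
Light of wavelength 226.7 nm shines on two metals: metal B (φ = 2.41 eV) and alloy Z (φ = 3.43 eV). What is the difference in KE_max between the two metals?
1.0200 eV

Using KE_max = hc/λ - φ for each metal:

Photon energy: E = hc/λ = 5.4691 eV

For metal B (φ₁ = 2.41 eV):
KE₁ = E - φ₁ = 5.4691 - 2.41 = 3.0591 eV

For alloy Z (φ₂ = 3.43 eV):
KE₂ = E - φ₂ = 5.4691 - 3.43 = 2.0391 eV

Difference:
ΔKE = KE₁ - KE₂ = 3.0591 - 2.0391 = 1.0200 eV

Note: The difference equals the difference in work functions: 3.43 - 2.41 = 1.02 eV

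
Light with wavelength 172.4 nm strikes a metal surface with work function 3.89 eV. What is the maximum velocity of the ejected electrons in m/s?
1.0777e+06 m/s

First, find the maximum kinetic energy:
E_photon = hc/λ = 7.1917 eV
KE_max = E_photon - φ = 7.1917 - 3.89 = 3.3017 eV

Convert to Joules: KE_max = 3.3017 × 1.602×10⁻¹⁹ J = 5.2898e-19 J

Then use KE = ½mv² to find velocity:
v = √(2·KE/m) = √(2 × 5.2898e-19 J / 9.109e-31 kg)
v = 1.0777e+06 m/s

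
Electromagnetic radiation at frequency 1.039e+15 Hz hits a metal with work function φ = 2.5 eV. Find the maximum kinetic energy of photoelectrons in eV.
1.7970 eV

Using Einstein's photoelectric equation: KE_max = hf - φ

First, calculate the photon energy:
E_photon = hf = (6.626×10⁻³⁴ J·s)(1.039e+15 Hz)
E_photon = 4.2970 eV

Then, the maximum kinetic energy:
KE_max = E_photon - φ = 4.2970 eV - 2.5 eV = 1.7970 eV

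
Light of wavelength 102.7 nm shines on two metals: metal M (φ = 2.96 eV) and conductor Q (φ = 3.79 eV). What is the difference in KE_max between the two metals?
0.8300 eV

Using KE_max = hc/λ - φ for each metal:

Photon energy: E = hc/λ = 12.0725 eV

For metal M (φ₁ = 2.96 eV):
KE₁ = E - φ₁ = 12.0725 - 2.96 = 9.1125 eV

For conductor Q (φ₂ = 3.79 eV):
KE₂ = E - φ₂ = 12.0725 - 3.79 = 8.2825 eV

Difference:
ΔKE = KE₁ - KE₂ = 9.1125 - 8.2825 = 0.8300 eV

Note: The difference equals the difference in work functions: 3.79 - 2.96 = 0.83 eV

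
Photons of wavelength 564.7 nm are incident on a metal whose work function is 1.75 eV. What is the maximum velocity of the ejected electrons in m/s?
3.9590e+05 m/s

First, find the maximum kinetic energy:
E_photon = hc/λ = 2.1956 eV
KE_max = E_photon - φ = 2.1956 - 1.75 = 0.4456 eV

Convert to Joules: KE_max = 0.4456 × 1.602×10⁻¹⁹ J = 7.1389e-20 J

Then use KE = ½mv² to find velocity:
v = √(2·KE/m) = √(2 × 7.1389e-20 J / 9.109e-31 kg)
v = 3.9590e+05 m/s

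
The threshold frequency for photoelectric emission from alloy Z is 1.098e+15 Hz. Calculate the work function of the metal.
4.54 eV

At the threshold frequency, photon energy equals work function:
φ = hf₀

Calculating:
φ = (6.626×10⁻³⁴ J·s)(1.098e+15 Hz)
φ = 4.54 eV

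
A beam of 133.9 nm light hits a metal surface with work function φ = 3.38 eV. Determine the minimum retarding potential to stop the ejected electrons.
5.8795 V

The stopping potential V_s satisfies: eV_s = KE_max

First, find KE_max using Einstein's equation:
E_photon = hc/λ = 9.2595 eV
KE_max = E_photon - φ = 9.2595 - 3.38 = 5.8795 eV

Since eV_s = KE_max:
V_s = KE_max/e = 5.8795 V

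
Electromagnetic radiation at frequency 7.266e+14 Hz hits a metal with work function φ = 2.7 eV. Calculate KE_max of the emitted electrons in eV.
0.3050 eV

Using Einstein's photoelectric equation: KE_max = hf - φ

First, calculate the photon energy:
E_photon = hf = (6.626×10⁻³⁴ J·s)(7.266e+14 Hz)
E_photon = 3.0050 eV

Then, the maximum kinetic energy:
KE_max = E_photon - φ = 3.0050 eV - 2.7 eV = 0.3050 eV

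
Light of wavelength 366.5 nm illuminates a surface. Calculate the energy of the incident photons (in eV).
3.3829 eV

Using E = hf = hc/λ:

E = hc/λ = (6.626×10⁻³⁴ J·s)(3×10⁸ m/s) / (366.5×10⁻⁹ m)
E = 3.3829 eV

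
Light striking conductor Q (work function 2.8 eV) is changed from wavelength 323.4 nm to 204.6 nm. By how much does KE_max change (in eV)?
2.2261 eV

Using Einstein's equation: KE_max = hc/λ - φ

For λ₁ = 323.4 nm:
KE₁ = hc/λ₁ - φ = 3.8338 - 2.8 = 1.0338 eV

For λ₂ = 204.6 nm:
KE₂ = hc/λ₂ - φ = 6.0598 - 2.8 = 3.2598 eV

Change in KE:
ΔKE = KE₂ - KE₁ = 3.2598 - 1.0338 = 2.2261 eV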